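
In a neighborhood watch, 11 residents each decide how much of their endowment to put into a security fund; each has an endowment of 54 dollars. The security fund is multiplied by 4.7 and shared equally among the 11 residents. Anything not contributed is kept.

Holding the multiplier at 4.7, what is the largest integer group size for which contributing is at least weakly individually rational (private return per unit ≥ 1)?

4

Private return per unit is 4.7/(group size), which is ≥ 1 whenever the group size is ≤ 4.7.
The largest such integer is 4.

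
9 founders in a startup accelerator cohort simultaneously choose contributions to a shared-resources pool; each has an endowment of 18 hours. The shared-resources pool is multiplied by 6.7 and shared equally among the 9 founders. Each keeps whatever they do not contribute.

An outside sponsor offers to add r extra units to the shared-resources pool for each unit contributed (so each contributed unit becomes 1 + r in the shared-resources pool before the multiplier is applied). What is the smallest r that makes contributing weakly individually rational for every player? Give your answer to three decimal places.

With matching at rate r, one contributed unit becomes (1 + r) in the shared-resources pool and returns 6.7 × (1 + r) / 9 to the contributor.
Setting this equal to 1: 1 + r = 9/6.7 = 1.3433.
So the minimum matching rate is r = 1.3433 − 1 = 0.343.

0.343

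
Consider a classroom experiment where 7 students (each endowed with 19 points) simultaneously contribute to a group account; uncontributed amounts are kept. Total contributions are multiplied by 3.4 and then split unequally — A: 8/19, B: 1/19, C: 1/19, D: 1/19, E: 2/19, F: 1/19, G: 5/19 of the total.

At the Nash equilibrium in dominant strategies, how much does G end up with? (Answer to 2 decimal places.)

36.00 points

For player j, contributing a unit is worthwhile iff 3.4 × (j's share) ≥ 1, i.e. iff j's share is at least 0.2941.
A alone (share 8/19) is above the threshold, contributing 19; the remaining 6 contribute 0. Total contributed: 19.
G keeps 19 and receives 3.4 × 19 × 5/19 = 17.00 from the group account, for a payoff of 36.00.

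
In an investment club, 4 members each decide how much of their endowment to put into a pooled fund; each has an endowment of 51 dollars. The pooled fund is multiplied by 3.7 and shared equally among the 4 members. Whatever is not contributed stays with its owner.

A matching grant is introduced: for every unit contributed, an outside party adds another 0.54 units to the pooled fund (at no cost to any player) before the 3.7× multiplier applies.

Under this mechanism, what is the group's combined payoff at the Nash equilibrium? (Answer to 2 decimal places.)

1162.39 dollars

With the mechanism, a contributed unit returns 3.7 × 1.54 / 4 = 1.4245 per unit of net cost to the contributor — now above 1 — so contributing fully is weakly dominant for every player.
At the Nash equilibrium everyone contributes 51. Group total payoff = 3.7 × 1.54 × 204 = 1162.39.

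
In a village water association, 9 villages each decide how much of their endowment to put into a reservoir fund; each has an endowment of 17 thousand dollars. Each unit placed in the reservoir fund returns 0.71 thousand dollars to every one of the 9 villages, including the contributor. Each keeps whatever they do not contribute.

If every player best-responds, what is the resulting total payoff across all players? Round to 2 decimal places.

The private return per contributed unit is 0.71 < 1, so contributing 0 is dominant for every player. At the Nash equilibrium everyone keeps their 17, and the group total is 9 × 17 = 153.

153.00 thousand dollars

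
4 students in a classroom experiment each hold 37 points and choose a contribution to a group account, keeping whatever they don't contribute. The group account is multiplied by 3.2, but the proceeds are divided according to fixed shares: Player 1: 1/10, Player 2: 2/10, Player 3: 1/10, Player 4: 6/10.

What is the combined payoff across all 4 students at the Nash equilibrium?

229.40 points

A player with share s gets back 3.2·s per unit contributed, so full contribution is dominant for anyone with s > 1/3.2 = 0.3125 and zero contribution is dominant for anyone below.
Only Player 4 (6/10) clears that bar, contributing 37; the remaining 3 contribute 0. Total contributed: 37.
The group account pays out 3.2 × 37 = 118.40 in total (split across the unequal shares, but the aggregate is all that matters for the group sum).
The 3 free-riders keep 37 each, adding 111. Group total = 111 + 118.40 = 229.40.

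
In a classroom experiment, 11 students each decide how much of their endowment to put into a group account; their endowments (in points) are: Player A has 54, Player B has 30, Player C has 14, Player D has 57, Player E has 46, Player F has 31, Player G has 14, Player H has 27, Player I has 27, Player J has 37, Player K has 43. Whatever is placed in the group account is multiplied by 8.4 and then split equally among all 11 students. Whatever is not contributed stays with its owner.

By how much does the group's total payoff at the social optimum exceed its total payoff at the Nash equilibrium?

The private return per contributed unit is 8.4/11 = 0.7636 < 1 for every player regardless of endowment, so the Nash equilibrium is zero contribution and the group total is Σ E_j = 54 + 30 + 14 + 57 + 46 + 31 + 14 + 27 + 27 + 37 + 43 = 380.
Each contributed unit returns 8.400 to the group, so the social optimum is full contribution by everyone: group total = 8.400 × 380 = 3192.00.
Efficiency loss = (8.400 − 1) × 380 = 2812.00.

2812.00 points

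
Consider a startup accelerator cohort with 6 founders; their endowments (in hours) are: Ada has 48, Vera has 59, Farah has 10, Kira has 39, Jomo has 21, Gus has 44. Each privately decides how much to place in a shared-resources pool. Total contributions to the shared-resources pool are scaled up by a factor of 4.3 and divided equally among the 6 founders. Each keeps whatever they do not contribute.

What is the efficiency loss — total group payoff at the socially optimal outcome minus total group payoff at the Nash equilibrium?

The private return per contributed unit is 4.3/6 = 0.7167 < 1 for every player regardless of endowment, so the Nash equilibrium is zero contribution and the group total is Σ E_j = 48 + 59 + 10 + 39 + 21 + 44 = 221.
Each contributed unit returns 4.300 to the group, so the social optimum is full contribution by everyone: group total = 4.300 × 221 = 950.30.
Efficiency loss = (4.300 − 1) × 221 = 729.30.

729.30 hours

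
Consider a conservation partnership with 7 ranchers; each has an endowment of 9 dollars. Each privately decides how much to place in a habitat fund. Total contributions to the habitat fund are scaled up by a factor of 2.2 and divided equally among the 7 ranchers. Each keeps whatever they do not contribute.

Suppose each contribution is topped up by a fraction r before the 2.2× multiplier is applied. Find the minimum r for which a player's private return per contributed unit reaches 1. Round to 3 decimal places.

2.182

With matching at rate r, one contributed unit becomes (1 + r) in the habitat fund and returns 2.2 × (1 + r) / 7 to the contributor.
Setting this equal to 1: 1 + r = 7/2.2 = 3.1818.
So the minimum matching rate is r = 3.1818 − 1 = 2.182.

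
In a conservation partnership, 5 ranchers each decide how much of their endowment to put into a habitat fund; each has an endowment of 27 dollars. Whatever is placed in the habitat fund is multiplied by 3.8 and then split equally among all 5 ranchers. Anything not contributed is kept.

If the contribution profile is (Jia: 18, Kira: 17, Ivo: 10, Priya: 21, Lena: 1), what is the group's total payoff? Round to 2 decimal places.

322.60 dollars

Total contributed: 18 + 17 + 10 + 21 + 1 = 67; total kept: 5 × 27 − 67 = 68.
The habitat fund pays out 3.8 × 67 = 254.60 in aggregate.
Group total = 68 + 254.60 = 322.60.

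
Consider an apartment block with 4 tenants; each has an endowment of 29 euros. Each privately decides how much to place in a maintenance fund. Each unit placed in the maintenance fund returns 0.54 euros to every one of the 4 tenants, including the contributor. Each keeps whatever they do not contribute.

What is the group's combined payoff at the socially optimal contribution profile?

Each contributed unit returns 2.160 to the group as a whole (0.54 to each of 4 players), which exceeds 1, so the social optimum is full contribution: group total = 2.160 × 116 = 250.56.

250.56 euros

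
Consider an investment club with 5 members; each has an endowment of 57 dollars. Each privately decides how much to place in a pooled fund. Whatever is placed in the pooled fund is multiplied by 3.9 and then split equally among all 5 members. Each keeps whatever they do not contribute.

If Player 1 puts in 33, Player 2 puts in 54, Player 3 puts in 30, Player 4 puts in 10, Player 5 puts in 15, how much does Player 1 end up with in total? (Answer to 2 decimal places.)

Total contributed: 33 + 54 + 30 + 10 + 15 = 142.
Each receives 3.9 × 142 / 5 = 110.76 from the pooled fund.
Player 1 keeps 57 − 33 = 24, so Player 1's payoff is 24 + 110.76 = 134.76.

134.76 dollars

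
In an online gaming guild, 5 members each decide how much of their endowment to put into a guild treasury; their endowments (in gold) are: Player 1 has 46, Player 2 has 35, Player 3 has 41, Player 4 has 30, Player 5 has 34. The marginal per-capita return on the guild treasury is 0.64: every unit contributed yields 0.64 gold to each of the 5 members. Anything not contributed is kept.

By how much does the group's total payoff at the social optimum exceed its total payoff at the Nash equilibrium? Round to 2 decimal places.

409.20 gold

The private return per contributed unit is 0.64 < 1 for everyone, so the Nash equilibrium is zero contribution and the group total is Σ E_j = 46 + 35 + 41 + 30 + 34 = 186.
Each contributed unit returns 3.200 to the group, so the social optimum is full contribution by everyone: group total = 3.200 × 186 = 595.20.
Efficiency loss = (3.200 − 1) × 186 = 409.20.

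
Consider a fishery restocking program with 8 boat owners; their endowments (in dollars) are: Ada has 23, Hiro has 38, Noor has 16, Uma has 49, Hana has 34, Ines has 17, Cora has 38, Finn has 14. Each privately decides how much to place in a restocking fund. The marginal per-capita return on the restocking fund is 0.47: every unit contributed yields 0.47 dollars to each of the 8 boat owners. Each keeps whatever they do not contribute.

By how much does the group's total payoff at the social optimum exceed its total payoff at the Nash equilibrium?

The private return per contributed unit is 0.47 < 1 for everyone, so the Nash equilibrium is zero contribution and the group total is Σ E_j = 23 + 38 + 16 + 49 + 34 + 17 + 38 + 14 = 229.
Each contributed unit returns 3.760 to the group, so the social optimum is full contribution by everyone: group total = 3.760 × 229 = 861.04.
Efficiency loss = (3.760 − 1) × 229 = 632.04.

632.04 dollars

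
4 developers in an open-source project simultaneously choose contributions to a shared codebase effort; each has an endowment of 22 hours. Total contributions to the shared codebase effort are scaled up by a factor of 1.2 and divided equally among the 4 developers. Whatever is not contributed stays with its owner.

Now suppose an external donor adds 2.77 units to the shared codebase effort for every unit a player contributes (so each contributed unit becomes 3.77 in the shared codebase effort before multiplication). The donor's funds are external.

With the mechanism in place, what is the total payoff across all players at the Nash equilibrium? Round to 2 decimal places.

398.11 hours

The effective private return per unit is now 1.2 × 3.77 / 4 = 1.1310 > 1, so every player's dominant strategy flips to full contribution.
At the Nash equilibrium everyone contributes 22. Group total payoff = 1.2 × 3.77 × 88 = 398.11.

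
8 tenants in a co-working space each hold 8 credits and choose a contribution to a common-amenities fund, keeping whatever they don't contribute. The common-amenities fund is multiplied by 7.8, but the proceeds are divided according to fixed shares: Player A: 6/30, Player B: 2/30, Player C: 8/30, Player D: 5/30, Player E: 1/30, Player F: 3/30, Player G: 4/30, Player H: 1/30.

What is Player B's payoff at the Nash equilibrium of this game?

For player j, contributing a unit is worthwhile iff 7.8 × (j's share) ≥ 1, i.e. iff j's share is at least 0.1282.
Player A, Player C, Player D and Player G clear that bar, contributing 8 each; the remaining 4 contribute 0. Total contributed: 32.
Player B keeps 8 and receives 7.8 × 32 × 2/30 = 16.64 from the common-amenities fund, for a payoff of 24.64.

24.64 credits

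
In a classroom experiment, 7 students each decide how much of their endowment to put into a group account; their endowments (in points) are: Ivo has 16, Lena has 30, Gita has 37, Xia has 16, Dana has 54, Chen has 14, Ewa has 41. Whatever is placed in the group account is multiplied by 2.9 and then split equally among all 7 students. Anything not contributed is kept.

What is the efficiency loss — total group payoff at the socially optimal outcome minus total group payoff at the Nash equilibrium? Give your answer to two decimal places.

The private return per contributed unit is 2.9/7 = 0.4143 < 1 for every player regardless of endowment, so the Nash equilibrium is zero contribution and the group total is Σ E_j = 16 + 30 + 37 + 16 + 54 + 14 + 41 = 208.
Each contributed unit returns 2.900 to the group, so the social optimum is full contribution by everyone: group total = 2.900 × 208 = 603.20.
Efficiency loss = (2.900 − 1) × 208 = 395.20.

395.20 points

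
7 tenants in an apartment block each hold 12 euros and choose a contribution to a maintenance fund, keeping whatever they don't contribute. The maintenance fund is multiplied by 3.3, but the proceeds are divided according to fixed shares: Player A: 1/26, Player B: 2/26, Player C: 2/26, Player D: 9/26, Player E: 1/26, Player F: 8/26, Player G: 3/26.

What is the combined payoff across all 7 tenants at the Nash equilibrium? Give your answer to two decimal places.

139.20 euros

Player j's private return per contributed unit is 3.3 × (j's share). Contributing is weakly dominant for j when that share is at least 1/3.3 = 0.3030, and contributing 0 is dominant otherwise.
Player D and Player F clear that bar, contributing 12 each; the remaining 5 contribute 0. Total contributed: 24.
The maintenance fund pays out 3.3 × 24 = 79.20 in total (split across the unequal shares, but the aggregate is all that matters for the group sum).
The 5 free-riders keep 12 each, adding 60. Group total = 60 + 79.20 = 139.20.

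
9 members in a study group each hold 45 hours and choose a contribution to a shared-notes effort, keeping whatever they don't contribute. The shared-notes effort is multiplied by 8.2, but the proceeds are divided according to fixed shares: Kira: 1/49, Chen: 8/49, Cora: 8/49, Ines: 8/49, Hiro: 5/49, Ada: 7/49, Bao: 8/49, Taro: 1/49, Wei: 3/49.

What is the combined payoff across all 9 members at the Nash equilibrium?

Player j's private return per contributed unit is 8.2 × (j's share). Contributing is weakly dominant for j when that share is at least 1/8.2 = 0.1220, and contributing 0 is dominant otherwise.
Chen, Cora, Ines, Ada and Bao clear that bar, contributing 45 each; the remaining 4 contribute 0. Total contributed: 225.
The shared-notes effort pays out 8.2 × 225 = 1845.00 in total (split across the unequal shares, but the aggregate is all that matters for the group sum).
The 4 free-riders keep 45 each, adding 180. Group total = 180 + 1845.00 = 2025.00.

2025.00 hours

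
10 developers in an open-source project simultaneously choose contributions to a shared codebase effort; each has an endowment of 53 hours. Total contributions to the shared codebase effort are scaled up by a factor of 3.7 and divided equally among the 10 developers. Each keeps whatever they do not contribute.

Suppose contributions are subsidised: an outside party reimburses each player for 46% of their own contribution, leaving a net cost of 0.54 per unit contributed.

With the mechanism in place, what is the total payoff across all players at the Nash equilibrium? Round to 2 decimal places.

530.00 hours

With the mechanism, a contributed unit returns (3.7/10) / 0.54 = 0.6852 per unit of net cost — still below 1 — so contributing 0 remains dominant for every player.
Everyone keeps their endowment and the group total is 10 × 53 = 530.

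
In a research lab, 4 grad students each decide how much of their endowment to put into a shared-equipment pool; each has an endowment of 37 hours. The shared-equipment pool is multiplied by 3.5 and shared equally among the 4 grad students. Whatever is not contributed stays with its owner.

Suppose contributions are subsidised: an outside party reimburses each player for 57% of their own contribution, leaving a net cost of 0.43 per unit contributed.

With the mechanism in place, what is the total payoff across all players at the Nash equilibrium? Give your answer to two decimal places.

602.36 hours

Under the mechanism each unit contributed yields (3.5/4) / 0.43 = 2.0349 back to its contributor per unit of net cost, which exceeds 1, making full contribution the dominant choice for everyone.
At the Nash equilibrium everyone contributes 37. Group total payoff = 4 × (37 × 0.57 + 3.5 × 37) = 602.36.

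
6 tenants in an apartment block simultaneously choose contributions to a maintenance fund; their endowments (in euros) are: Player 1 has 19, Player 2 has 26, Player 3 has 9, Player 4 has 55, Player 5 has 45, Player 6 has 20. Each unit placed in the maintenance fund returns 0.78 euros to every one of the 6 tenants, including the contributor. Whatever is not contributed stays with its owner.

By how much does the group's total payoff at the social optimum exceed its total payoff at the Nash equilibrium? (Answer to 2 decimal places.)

The private return per contributed unit is 0.78 < 1 for everyone, so the Nash equilibrium is zero contribution and the group total is Σ E_j = 19 + 26 + 9 + 55 + 45 + 20 = 174.
Each contributed unit returns 4.680 to the group, so the social optimum is full contribution by everyone: group total = 4.680 × 174 = 814.32.
Efficiency loss = (4.680 − 1) × 174 = 640.32.

640.32 euros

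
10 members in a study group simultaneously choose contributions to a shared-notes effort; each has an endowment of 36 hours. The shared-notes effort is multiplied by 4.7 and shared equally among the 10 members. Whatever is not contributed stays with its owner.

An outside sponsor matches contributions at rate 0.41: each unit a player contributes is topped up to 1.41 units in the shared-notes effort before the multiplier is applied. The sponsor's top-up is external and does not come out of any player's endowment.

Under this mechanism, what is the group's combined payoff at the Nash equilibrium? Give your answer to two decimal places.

360.00 hours

With the mechanism, a contributed unit returns 4.7 × 1.41 / 10 = 0.6627 per unit of net cost — still below 1 — so contributing 0 remains dominant for every player.
At the Nash equilibrium no one contributes; group total payoff = 10 × 36 = 360.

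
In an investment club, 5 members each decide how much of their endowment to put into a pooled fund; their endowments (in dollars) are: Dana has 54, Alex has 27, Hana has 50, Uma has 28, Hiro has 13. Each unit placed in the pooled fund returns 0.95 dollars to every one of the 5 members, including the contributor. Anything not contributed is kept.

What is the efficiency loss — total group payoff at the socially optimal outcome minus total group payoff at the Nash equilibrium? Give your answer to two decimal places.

645.00 dollars

The private return per contributed unit is 0.95 < 1 for everyone, so the Nash equilibrium is zero contribution and the group total is Σ E_j = 54 + 27 + 50 + 28 + 13 = 172.
Each contributed unit returns 4.750 to the group, so the social optimum is full contribution by everyone: group total = 4.750 × 172 = 817.00.
Efficiency loss = (4.750 − 1) × 172 = 645.00.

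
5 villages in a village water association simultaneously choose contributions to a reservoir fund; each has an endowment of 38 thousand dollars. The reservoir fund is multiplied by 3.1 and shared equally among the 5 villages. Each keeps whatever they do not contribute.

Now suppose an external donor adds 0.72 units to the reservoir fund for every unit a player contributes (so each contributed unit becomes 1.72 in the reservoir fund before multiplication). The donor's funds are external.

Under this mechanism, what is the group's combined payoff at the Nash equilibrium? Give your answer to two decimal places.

1013.08 thousand dollars

Under the mechanism each unit contributed yields 3.1 × 1.72 / 5 = 1.0664 back to its contributor per unit of net cost, which exceeds 1, making full contribution the dominant choice for everyone.
At the Nash equilibrium everyone contributes 38. Group total payoff = 3.1 × 1.72 × 190 = 1013.08.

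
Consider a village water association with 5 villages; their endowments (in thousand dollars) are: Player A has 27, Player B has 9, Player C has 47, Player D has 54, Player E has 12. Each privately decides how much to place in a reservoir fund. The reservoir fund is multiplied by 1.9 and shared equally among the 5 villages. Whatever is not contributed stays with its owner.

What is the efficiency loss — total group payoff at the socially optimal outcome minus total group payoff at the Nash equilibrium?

The private return per contributed unit is 1.9/5 = 0.3800 < 1 for every player regardless of endowment, so the Nash equilibrium is zero contribution and the group total is Σ E_j = 27 + 9 + 47 + 54 + 12 = 149.
Each contributed unit returns 1.900 to the group, so the social optimum is full contribution by everyone: group total = 1.900 × 149 = 283.10.
Efficiency loss = (1.900 − 1) × 149 = 134.10.

134.10 thousand dollars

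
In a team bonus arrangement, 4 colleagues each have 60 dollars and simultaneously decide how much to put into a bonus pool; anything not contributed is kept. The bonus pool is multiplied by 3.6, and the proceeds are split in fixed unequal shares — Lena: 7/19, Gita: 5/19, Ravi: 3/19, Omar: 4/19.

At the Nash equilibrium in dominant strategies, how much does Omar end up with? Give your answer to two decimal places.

For player j, contributing a unit is worthwhile iff 3.6 × (j's share) ≥ 1, i.e. iff j's share is at least 0.2778.
The only share above 0.2778 is Lena's 7/19, contributing 60; the remaining 3 contribute 0. Total contributed: 60.
Omar keeps 60 and receives 3.6 × 60 × 4/19 = 45.47 from the bonus pool, for a payoff of 105.47.

105.47 dollars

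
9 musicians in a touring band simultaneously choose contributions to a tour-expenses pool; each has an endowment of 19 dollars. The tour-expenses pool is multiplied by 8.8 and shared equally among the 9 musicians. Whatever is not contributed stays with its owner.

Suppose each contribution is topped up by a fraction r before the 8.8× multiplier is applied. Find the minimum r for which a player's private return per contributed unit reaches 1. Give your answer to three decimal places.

0.023

With matching at rate r, one contributed unit becomes (1 + r) in the tour-expenses pool and returns 8.8 × (1 + r) / 9 to the contributor.
Setting this equal to 1: 1 + r = 9/8.8 = 1.0227.
So the minimum matching rate is r = 1.0227 − 1 = 0.023.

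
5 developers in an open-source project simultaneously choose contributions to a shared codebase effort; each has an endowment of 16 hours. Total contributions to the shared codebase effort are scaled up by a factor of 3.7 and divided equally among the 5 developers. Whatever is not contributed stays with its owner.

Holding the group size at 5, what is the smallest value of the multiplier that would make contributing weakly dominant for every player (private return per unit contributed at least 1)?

5

A contributed unit returns (multiplier)/5 to its contributor.
This reaches 1 exactly when the multiplier is 5.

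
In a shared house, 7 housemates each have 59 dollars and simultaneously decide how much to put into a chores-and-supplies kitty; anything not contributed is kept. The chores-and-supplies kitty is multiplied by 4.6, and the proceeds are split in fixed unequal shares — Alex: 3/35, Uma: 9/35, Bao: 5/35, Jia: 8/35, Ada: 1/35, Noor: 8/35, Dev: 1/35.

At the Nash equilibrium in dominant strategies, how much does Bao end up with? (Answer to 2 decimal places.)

175.31 dollars

For player j, contributing a unit is worthwhile iff 4.6 × (j's share) ≥ 1, i.e. iff j's share is at least 0.2174.
Uma, Jia and Noor clear that bar, contributing 59 each; the remaining 4 contribute 0. Total contributed: 177.
Bao keeps 59 and receives 4.6 × 177 × 5/35 = 116.31 from the chores-and-supplies kitty, for a payoff of 175.31.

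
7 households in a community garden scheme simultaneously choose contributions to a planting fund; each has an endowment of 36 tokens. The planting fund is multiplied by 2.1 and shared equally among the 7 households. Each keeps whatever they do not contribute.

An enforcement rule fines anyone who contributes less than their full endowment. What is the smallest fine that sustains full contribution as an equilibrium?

Given the others contribute fully, the best deviation is to contribute 0 (any partial contribution still incurs the fine and gives up units whose private return 0.3000 is below 1).
Deviating from 36 to 0 saves 36 tokens but forfeits the deviator's share of the drop in the planting fund: 2.1/7 × 36 = 10.80.
So the deviation gain is 36 − 10.80 = 25.20, and the fine must be at least 25.20 tokens to wipe it out.

25.20 tokens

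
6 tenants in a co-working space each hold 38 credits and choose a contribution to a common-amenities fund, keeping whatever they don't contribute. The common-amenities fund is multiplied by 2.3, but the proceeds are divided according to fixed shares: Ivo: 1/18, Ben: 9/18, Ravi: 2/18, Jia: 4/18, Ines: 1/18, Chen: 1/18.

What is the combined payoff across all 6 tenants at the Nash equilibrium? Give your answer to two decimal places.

277.40 credits

A player with share s gets back 2.3·s per unit contributed, so full contribution is dominant for anyone with s > 1/2.3 = 0.4348 and zero contribution is dominant for anyone below.
Only Ben (9/18) clears that bar, contributing 38; the remaining 5 contribute 0. Total contributed: 38.
The common-amenities fund pays out 2.3 × 38 = 87.40 in total (split across the unequal shares, but the aggregate is all that matters for the group sum).
The 5 free-riders keep 38 each, adding 190. Group total = 190 + 87.40 = 277.40.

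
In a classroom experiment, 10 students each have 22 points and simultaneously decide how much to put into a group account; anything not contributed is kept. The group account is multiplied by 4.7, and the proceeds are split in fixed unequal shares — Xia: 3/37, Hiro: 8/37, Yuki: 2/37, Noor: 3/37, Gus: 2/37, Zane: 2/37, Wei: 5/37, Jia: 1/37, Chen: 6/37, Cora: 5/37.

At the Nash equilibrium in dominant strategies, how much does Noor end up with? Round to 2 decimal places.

30.38 points

For player j, contributing a unit is worthwhile iff 4.7 × (j's share) ≥ 1, i.e. iff j's share is at least 0.2128.
Hiro alone (share 8/37) is above the threshold, contributing 22; the remaining 9 contribute 0. Total contributed: 22.
Noor keeps 22 and receives 4.7 × 22 × 3/37 = 8.38 from the group account, for a payoff of 30.38.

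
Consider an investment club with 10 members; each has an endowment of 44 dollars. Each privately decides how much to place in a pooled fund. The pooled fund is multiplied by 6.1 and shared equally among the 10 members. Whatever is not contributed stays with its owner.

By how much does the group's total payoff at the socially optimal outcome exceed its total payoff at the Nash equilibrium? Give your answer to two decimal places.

Each contributed unit returns 6.1/10 = 0.6100 to its contributor — below 1 — so contributing 0 is dominant for every player. At the Nash equilibrium everyone keeps their 44, and the group total is 10 × 44 = 440.
Each contributed unit returns 6.100 to the group as a whole (0.6100 to each of 10 players), which exceeds 1, so the social optimum is full contribution: group total = 6.100 × 440 = 2684.00.
Efficiency loss = 2684.00 − 440 = 2244.00.

2244.00 dollars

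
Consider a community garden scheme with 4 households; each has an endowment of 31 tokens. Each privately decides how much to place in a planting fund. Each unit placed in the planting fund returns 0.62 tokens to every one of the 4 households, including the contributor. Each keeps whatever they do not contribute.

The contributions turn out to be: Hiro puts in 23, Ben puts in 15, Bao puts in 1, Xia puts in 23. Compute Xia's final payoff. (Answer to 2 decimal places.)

Total contributed: 23 + 15 + 1 + 23 = 62.
Each receives 0.62 × 62 = 38.44 from the planting fund.
Xia keeps 31 − 23 = 8, so Xia's payoff is 8 + 38.44 = 46.44.

46.44 tokens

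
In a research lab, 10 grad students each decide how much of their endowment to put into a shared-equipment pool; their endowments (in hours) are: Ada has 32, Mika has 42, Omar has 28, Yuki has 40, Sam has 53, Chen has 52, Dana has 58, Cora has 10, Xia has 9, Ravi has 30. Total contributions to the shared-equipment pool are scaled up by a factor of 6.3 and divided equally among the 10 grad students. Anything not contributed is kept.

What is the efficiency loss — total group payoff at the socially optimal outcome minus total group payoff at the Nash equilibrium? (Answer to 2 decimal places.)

The private return per contributed unit is 6.3/10 = 0.6300 < 1 for every player regardless of endowment, so the Nash equilibrium is zero contribution and the group total is Σ E_j = 32 + 42 + 28 + 40 + 53 + 52 + 58 + 10 + 9 + 30 = 354.
Each contributed unit returns 6.300 to the group, so the social optimum is full contribution by everyone: group total = 6.300 × 354 = 2230.20.
Efficiency loss = (6.300 − 1) × 354 = 1876.20.

1876.20 hours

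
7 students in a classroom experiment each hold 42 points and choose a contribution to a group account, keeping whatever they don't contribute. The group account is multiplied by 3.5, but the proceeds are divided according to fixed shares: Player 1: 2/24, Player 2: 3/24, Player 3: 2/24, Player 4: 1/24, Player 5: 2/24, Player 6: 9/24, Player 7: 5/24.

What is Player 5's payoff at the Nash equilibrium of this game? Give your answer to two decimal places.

54.25 points

Each unit j contributes comes back to j as 3.5 × (j's share), so j prefers to contribute only if that share exceeds 1/3.5 = 0.2857; otherwise keeping the unit dominates.
The only share above 0.2857 is Player 6's 9/24, contributing 42; the remaining 6 contribute 0. Total contributed: 42.
Player 5 keeps 42 and receives 3.5 × 42 × 2/24 = 12.25 from the group account, for a payoff of 54.25.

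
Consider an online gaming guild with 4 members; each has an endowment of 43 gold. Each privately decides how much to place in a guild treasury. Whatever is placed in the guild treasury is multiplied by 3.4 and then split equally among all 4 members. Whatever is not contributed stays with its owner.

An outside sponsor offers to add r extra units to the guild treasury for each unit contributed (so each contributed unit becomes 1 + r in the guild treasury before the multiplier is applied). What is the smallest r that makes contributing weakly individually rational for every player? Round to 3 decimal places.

0.176

With matching at rate r, one contributed unit becomes (1 + r) in the guild treasury and returns 3.4 × (1 + r) / 4 to the contributor.
Setting this equal to 1: 1 + r = 4/3.4 = 1.1765.
So the minimum matching rate is r = 1.1765 − 1 = 0.176.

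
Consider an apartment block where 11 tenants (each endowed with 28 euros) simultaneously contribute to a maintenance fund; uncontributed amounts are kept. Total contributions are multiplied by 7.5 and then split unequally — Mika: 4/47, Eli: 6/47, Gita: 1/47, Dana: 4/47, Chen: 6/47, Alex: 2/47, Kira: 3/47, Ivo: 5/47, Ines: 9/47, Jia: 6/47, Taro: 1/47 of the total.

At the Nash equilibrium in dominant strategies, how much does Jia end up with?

54.81 euros

Each unit j contributes comes back to j as 7.5 × (j's share), so j prefers to contribute only if that share exceeds 1/7.5 = 0.1333; otherwise keeping the unit dominates.
The only share above 0.1333 is Ines's 9/47, contributing 28; the remaining 10 contribute 0. Total contributed: 28.
Jia keeps 28 and receives 7.5 × 28 × 6/47 = 26.81 from the maintenance fund, for a payoff of 54.81.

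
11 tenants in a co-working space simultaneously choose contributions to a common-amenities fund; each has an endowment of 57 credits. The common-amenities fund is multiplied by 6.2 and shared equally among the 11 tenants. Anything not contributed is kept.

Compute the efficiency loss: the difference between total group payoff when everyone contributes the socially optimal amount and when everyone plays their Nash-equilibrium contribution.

Each contributed unit returns 6.2/11 = 0.5636 to its contributor — below 1 — so contributing 0 is dominant for every player. At the Nash equilibrium everyone keeps their 57, and the group total is 11 × 57 = 627.
Each contributed unit returns 6.200 to the group as a whole (0.5636 to each of 11 players), which exceeds 1, so the social optimum is full contribution: group total = 6.200 × 627 = 3887.40.
Efficiency loss = 3887.40 − 627 = 3260.40.

3260.40 credits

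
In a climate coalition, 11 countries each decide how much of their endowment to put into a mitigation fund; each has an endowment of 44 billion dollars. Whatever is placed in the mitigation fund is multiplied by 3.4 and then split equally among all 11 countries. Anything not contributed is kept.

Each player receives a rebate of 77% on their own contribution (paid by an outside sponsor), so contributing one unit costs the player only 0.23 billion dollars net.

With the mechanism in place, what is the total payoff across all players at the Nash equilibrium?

The effective private return per unit is now (3.4/11) / 0.23 = 1.3439 > 1, so every player's dominant strategy flips to full contribution.
So the Nash equilibrium is full contribution by all 11; the group earns 11 × (44 × 0.77 + 3.4 × 44) = 2018.28.

2018.28 billion dollars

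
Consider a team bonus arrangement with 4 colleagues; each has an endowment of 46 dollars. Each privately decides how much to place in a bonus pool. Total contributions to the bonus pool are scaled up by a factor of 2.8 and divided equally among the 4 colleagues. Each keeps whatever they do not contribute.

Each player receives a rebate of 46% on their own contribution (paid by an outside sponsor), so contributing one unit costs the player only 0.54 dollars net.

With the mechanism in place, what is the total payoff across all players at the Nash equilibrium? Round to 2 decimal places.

With the mechanism, a contributed unit returns (2.8/4) / 0.54 = 1.2963 per unit of net cost to the contributor — now above 1 — so contributing fully is weakly dominant for every player.
At the Nash equilibrium everyone contributes 46. Group total payoff = 4 × (46 × 0.46 + 2.8 × 46) = 599.84.

599.84 dollars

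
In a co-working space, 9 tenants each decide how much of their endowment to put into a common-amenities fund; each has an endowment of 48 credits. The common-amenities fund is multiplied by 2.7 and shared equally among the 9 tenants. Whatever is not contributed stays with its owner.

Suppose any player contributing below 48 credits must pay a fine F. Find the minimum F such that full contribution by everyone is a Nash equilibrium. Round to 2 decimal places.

Given the others contribute fully, the best deviation is to contribute 0 (any partial contribution still incurs the fine and gives up units whose private return 0.3000 is below 1).
Deviating from 48 to 0 saves 48 credits but forfeits the deviator's share of the drop in the common-amenities fund: 2.7/9 × 48 = 14.40.
So the deviation gain is 48 − 14.40 = 33.60, and the fine must be at least 33.60 credits to wipe it out.

33.60 credits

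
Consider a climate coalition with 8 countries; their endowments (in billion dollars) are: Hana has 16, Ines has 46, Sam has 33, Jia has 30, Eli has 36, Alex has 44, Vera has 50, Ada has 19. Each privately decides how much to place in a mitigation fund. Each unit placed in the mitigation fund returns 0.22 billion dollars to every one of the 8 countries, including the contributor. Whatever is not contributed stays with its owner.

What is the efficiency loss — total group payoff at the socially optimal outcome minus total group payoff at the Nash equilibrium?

The private return per contributed unit is 0.22 < 1 for everyone, so the Nash equilibrium is zero contribution and the group total is Σ E_j = 16 + 46 + 33 + 30 + 36 + 44 + 50 + 19 = 274.
Each contributed unit returns 1.760 to the group, so the social optimum is full contribution by everyone: group total = 1.760 × 274 = 482.24.
Efficiency loss = (1.760 − 1) × 274 = 208.24.

208.24 billion dollars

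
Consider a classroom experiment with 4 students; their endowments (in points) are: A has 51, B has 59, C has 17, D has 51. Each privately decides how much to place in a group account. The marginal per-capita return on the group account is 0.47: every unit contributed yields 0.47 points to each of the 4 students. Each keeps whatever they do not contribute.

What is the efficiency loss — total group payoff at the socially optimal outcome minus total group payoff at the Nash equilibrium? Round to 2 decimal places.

The private return per contributed unit is 0.47 < 1 for everyone, so the Nash equilibrium is zero contribution and the group total is Σ E_j = 51 + 59 + 17 + 51 = 178.
Each contributed unit returns 1.880 to the group, so the social optimum is full contribution by everyone: group total = 1.880 × 178 = 334.64.
Efficiency loss = (1.880 − 1) × 178 = 156.64.

156.64 points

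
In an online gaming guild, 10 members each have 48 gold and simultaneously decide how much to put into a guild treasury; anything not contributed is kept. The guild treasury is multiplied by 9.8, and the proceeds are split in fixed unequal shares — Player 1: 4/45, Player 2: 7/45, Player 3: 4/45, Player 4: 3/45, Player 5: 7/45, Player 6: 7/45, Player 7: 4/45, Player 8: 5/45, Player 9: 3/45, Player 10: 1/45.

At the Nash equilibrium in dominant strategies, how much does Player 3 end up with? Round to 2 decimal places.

Each unit j contributes comes back to j as 9.8 × (j's share), so j prefers to contribute only if that share exceeds 1/9.8 = 0.1020; otherwise keeping the unit dominates.
The shares above 0.1020 belong to Player 2, Player 5, Player 6 and Player 8, contributing 48 each; the remaining 6 contribute 0. Total contributed: 192.
Player 3 keeps 48 and receives 9.8 × 192 × 4/45 = 167.25 from the guild treasury, for a payoff of 215.25.

215.25 gold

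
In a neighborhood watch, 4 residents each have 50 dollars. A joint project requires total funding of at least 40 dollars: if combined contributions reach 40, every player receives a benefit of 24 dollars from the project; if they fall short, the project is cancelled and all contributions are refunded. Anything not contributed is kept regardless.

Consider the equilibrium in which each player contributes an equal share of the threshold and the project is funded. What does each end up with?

Equal share of the threshold: 40/4 = 10.
At this profile no one gains by cutting their contribution: any cut drops the total below 40, the project is cancelled, contributions are refunded, and the deviator ends with 50, which is less than 50 − 10 + 24 = 64. Contributing more than 10 just wastes the excess. So contributing exactly 10 is a best response.
Each player's payoff: 50 − 10 + 24 = 64.

64 dollars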